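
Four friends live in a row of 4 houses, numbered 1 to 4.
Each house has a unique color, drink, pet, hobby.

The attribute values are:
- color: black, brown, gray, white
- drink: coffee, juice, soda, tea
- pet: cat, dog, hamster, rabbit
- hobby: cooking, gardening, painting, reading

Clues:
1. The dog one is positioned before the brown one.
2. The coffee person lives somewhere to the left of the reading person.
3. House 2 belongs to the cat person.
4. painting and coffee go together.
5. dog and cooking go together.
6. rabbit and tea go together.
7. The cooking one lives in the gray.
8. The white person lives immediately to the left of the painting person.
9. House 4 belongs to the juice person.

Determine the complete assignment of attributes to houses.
Solution:

House | Color | Drink | Pet | Hobby
-----------------------------------
  1   | white | tea | rabbit | gardening
  2   | black | coffee | cat | painting
  3   | gray | soda | dog | cooking
  4   | brown | juice | hamster | reading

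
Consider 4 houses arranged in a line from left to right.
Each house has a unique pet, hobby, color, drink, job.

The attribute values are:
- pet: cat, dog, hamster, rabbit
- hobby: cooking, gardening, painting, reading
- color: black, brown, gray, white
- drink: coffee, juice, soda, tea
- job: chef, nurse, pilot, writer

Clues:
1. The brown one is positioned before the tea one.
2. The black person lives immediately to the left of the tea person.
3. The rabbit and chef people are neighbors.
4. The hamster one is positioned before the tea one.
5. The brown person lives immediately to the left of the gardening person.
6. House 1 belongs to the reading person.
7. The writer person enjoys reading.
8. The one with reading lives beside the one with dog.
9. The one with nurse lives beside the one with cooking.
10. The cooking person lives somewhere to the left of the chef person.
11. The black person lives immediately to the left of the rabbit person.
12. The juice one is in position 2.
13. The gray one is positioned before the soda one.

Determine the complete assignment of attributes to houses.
Solution:

House | Pet | Hobby | Color | Drink | Job
-----------------------------------------
  1   | hamster | reading | brown | coffee | writer
  2   | dog | gardening | black | juice | nurse
  3   | rabbit | cooking | gray | tea | pilot
  4   | cat | painting | white | soda | chef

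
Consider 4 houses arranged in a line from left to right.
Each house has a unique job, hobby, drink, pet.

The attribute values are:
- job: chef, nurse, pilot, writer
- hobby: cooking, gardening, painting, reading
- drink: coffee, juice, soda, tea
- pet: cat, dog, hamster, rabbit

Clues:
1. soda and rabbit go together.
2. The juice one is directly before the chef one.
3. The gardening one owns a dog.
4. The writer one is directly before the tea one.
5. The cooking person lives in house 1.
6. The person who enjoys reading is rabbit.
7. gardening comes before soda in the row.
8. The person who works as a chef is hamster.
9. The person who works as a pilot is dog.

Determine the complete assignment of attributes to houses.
Solution:

House | Job | Hobby | Drink | Pet
---------------------------------
  1   | writer | cooking | juice | cat
  2   | chef | painting | tea | hamster
  3   | pilot | gardening | coffee | dog
  4   | nurse | reading | soda | rabbit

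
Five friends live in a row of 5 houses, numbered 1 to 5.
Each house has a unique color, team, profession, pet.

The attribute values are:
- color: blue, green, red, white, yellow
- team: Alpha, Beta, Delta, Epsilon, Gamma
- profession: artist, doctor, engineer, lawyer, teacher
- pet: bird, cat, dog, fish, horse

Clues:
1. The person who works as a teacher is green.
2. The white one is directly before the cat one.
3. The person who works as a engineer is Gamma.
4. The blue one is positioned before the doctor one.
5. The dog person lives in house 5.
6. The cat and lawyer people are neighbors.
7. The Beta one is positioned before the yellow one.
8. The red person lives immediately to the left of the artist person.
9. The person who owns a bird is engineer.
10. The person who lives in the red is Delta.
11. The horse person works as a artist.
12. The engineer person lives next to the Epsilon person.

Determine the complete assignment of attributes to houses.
Solution:

House | Color | Team | Profession | Pet
---------------------------------------
  1   | white | Gamma | engineer | bird
  2   | green | Epsilon | teacher | cat
  3   | red | Delta | lawyer | fish
  4   | blue | Beta | artist | horse
  5   | yellow | Alpha | doctor | dog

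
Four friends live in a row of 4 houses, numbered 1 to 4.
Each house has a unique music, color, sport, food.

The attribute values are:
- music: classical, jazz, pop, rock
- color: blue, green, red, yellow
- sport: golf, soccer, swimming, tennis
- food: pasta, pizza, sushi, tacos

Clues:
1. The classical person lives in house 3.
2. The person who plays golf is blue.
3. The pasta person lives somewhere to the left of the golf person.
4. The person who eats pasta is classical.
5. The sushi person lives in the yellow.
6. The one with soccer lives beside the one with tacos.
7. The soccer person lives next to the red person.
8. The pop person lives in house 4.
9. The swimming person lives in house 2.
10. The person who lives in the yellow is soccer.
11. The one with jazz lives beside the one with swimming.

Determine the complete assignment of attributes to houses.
Solution:

House | Music | Color | Sport | Food
------------------------------------
  1   | jazz | yellow | soccer | sushi
  2   | rock | red | swimming | tacos
  3   | classical | green | tennis | pasta
  4   | pop | blue | golf | pizza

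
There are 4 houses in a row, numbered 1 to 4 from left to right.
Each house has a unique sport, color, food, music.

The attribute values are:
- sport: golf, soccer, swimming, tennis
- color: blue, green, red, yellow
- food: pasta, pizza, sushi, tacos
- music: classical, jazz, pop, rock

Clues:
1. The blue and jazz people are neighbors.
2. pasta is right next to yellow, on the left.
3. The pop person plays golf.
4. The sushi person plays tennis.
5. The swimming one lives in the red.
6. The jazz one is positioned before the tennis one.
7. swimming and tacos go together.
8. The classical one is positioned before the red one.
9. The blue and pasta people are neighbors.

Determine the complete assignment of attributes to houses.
Solution:

House | Sport | Color | Food | Music
------------------------------------
  1   | golf | blue | pizza | pop
  2   | soccer | green | pasta | jazz
  3   | tennis | yellow | sushi | classical
  4   | swimming | red | tacos | rock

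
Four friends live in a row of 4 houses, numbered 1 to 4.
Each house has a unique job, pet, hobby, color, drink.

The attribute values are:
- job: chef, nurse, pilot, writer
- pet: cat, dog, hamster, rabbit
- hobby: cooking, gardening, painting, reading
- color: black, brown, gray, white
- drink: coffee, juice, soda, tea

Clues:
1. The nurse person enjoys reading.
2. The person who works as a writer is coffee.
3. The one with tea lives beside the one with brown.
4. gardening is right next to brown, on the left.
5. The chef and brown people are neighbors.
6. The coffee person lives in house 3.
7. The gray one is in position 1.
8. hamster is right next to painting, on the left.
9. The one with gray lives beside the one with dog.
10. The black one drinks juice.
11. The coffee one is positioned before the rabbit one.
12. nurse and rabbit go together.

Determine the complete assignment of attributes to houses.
Solution:

House | Job | Pet | Hobby | Color | Drink
-----------------------------------------
  1   | chef | hamster | gardening | gray | tea
  2   | pilot | dog | painting | brown | soda
  3   | writer | cat | cooking | white | coffee
  4   | nurse | rabbit | reading | black | juice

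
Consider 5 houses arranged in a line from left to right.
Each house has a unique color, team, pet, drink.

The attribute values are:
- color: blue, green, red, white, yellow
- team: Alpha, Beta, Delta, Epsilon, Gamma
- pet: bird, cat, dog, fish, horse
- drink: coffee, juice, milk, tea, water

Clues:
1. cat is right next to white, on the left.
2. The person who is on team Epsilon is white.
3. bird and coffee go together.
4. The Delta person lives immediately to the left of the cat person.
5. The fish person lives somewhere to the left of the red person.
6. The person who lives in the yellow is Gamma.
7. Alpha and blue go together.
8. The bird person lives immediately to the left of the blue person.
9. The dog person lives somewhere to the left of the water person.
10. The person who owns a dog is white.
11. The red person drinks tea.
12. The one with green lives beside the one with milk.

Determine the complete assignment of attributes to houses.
Solution:

House | Color | Team | Pet | Drink
----------------------------------
  1   | green | Delta | bird | coffee
  2   | blue | Alpha | cat | milk
  3   | white | Epsilon | dog | juice
  4   | yellow | Gamma | fish | water
  5   | red | Beta | horse | tea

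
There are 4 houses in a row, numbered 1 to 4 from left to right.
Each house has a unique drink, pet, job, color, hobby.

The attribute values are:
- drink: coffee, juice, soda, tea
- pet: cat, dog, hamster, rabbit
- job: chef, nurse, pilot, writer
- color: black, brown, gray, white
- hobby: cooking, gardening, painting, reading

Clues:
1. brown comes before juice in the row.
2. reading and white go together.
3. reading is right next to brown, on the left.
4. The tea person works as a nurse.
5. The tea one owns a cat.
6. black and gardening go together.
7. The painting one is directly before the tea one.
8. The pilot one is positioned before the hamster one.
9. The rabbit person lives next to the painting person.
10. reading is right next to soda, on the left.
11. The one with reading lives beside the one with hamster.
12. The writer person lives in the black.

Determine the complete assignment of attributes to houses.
Solution:

House | Drink | Pet | Job | Color | Hobby
-----------------------------------------
  1   | coffee | rabbit | pilot | white | reading
  2   | soda | hamster | chef | brown | painting
  3   | tea | cat | nurse | gray | cooking
  4   | juice | dog | writer | black | gardening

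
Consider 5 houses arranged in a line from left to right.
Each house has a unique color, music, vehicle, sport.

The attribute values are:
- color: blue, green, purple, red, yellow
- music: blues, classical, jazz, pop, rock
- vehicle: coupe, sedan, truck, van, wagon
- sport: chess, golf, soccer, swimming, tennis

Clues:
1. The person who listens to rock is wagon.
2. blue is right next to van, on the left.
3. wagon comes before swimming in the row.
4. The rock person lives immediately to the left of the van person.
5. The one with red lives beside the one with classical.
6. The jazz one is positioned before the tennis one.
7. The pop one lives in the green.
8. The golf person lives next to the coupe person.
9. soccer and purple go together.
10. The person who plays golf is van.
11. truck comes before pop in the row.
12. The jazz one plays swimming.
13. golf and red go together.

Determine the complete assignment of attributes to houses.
Solution:

House | Color | Music | Vehicle | Sport
---------------------------------------
  1   | blue | rock | wagon | chess
  2   | red | blues | van | golf
  3   | purple | classical | coupe | soccer
  4   | yellow | jazz | truck | swimming
  5   | green | pop | sedan | tennis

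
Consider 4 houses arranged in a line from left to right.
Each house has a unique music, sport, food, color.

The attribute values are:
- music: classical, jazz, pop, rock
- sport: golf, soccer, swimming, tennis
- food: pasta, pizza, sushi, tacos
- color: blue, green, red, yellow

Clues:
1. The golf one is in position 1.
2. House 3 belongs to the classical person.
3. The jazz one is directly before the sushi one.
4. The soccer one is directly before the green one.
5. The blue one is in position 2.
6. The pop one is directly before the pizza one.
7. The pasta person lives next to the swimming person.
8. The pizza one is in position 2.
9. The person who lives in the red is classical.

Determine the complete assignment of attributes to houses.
Solution:

House | Music | Sport | Food | Color
------------------------------------
  1   | pop | golf | pasta | yellow
  2   | jazz | swimming | pizza | blue
  3   | classical | soccer | sushi | red
  4   | rock | tennis | tacos | green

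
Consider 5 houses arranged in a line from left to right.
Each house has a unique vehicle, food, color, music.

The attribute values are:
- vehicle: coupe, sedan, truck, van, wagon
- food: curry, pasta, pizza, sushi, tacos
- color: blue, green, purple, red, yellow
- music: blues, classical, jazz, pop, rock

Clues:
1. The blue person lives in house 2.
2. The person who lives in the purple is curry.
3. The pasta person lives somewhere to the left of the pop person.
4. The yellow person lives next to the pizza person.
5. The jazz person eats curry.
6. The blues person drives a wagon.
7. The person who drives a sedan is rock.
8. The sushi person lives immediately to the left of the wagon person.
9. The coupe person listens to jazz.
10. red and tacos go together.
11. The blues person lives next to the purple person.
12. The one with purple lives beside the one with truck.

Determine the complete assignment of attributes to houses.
Solution:

House | Vehicle | Food | Color | Music
--------------------------------------
  1   | sedan | sushi | yellow | rock
  2   | wagon | pizza | blue | blues
  3   | coupe | curry | purple | jazz
  4   | truck | pasta | green | classical
  5   | van | tacos | red | pop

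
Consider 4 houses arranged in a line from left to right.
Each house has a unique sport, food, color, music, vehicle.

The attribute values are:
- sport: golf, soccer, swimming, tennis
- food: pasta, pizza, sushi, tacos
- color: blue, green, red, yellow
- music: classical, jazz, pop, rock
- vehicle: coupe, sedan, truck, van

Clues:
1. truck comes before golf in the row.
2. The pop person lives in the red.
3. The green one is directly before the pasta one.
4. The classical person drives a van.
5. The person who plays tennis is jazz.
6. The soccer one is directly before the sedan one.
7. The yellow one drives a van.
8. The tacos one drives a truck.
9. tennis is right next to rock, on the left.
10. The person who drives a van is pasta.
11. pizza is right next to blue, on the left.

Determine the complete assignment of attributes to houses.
Solution:

House | Sport | Food | Color | Music | Vehicle
----------------------------------------------
  1   | soccer | pizza | red | pop | coupe
  2   | tennis | sushi | blue | jazz | sedan
  3   | swimming | tacos | green | rock | truck
  4   | golf | pasta | yellow | classical | van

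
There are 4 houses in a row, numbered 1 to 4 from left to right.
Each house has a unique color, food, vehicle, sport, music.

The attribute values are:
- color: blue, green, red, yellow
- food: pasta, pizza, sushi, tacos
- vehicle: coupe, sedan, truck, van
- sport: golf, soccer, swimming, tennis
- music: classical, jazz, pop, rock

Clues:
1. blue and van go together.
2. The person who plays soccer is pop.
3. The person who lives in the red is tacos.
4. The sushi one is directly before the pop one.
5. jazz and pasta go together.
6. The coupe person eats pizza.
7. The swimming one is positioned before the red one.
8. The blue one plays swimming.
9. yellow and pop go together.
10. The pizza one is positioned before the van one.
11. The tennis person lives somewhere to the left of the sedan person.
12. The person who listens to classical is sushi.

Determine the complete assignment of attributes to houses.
Solution:

House | Color | Food | Vehicle | Sport | Music
----------------------------------------------
  1   | green | sushi | truck | tennis | classical
  2   | yellow | pizza | coupe | soccer | pop
  3   | blue | pasta | van | swimming | jazz
  4   | red | tacos | sedan | golf | rock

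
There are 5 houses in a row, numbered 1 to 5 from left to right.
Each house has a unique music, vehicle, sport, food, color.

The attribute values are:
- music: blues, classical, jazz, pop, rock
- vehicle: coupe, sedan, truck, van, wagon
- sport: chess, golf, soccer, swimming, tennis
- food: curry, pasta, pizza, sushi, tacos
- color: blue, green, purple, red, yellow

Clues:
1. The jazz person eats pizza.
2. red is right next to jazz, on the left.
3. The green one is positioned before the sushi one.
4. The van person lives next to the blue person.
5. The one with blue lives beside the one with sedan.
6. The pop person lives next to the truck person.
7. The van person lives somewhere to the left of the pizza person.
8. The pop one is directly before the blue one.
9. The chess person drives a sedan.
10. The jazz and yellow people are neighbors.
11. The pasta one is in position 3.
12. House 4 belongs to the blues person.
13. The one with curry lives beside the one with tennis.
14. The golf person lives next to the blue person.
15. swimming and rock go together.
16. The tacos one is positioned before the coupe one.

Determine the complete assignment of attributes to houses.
Solution:

House | Music | Vehicle | Sport | Food | Color
----------------------------------------------
  1   | pop | van | golf | curry | red
  2   | jazz | truck | tennis | pizza | blue
  3   | classical | sedan | chess | pasta | yellow
  4   | blues | wagon | soccer | tacos | green
  5   | rock | coupe | swimming | sushi | purple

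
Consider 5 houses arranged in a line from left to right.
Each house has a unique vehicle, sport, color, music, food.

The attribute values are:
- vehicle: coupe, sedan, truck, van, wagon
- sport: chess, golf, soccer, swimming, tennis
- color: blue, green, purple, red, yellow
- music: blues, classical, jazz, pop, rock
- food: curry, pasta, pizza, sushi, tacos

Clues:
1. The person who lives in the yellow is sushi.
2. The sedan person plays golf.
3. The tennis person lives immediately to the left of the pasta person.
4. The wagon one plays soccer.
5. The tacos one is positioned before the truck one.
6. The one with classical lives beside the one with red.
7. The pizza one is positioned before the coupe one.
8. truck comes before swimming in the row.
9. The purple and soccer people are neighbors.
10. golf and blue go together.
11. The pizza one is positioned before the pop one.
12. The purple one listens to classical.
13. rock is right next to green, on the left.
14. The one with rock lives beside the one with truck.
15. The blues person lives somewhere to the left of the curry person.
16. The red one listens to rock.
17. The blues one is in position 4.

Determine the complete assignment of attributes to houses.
Solution:

House | Vehicle | Sport | Color | Music | Food
----------------------------------------------
  1   | van | tennis | purple | classical | tacos
  2   | wagon | soccer | red | rock | pasta
  3   | truck | chess | green | jazz | pizza
  4   | coupe | swimming | yellow | blues | sushi
  5   | sedan | golf | blue | pop | curry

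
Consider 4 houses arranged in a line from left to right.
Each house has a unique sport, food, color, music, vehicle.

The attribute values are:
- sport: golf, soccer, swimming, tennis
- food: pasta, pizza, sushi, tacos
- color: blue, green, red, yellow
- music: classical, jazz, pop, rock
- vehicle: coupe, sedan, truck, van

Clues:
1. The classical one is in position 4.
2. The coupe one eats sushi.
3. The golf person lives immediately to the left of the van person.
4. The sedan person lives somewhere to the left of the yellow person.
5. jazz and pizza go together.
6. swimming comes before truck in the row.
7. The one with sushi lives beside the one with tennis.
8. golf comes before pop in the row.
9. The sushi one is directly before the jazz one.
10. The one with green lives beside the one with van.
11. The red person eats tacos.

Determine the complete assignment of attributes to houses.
Solution:

House | Sport | Food | Color | Music | Vehicle
----------------------------------------------
  1   | golf | sushi | green | rock | coupe
  2   | tennis | pizza | blue | jazz | van
  3   | swimming | tacos | red | pop | sedan
  4   | soccer | pasta | yellow | classical | truck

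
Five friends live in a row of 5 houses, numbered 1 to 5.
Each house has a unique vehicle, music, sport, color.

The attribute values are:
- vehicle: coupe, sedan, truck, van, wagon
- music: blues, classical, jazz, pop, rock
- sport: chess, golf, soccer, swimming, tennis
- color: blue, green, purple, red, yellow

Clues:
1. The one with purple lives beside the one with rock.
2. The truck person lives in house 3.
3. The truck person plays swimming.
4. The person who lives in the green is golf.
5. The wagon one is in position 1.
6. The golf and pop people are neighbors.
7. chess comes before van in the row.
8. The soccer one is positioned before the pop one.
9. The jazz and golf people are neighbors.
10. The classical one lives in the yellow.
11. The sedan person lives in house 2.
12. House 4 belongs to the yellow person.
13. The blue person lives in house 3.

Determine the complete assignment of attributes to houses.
Solution:

House | Vehicle | Music | Sport | Color
---------------------------------------
  1   | wagon | jazz | soccer | purple
  2   | sedan | rock | golf | green
  3   | truck | pop | swimming | blue
  4   | coupe | classical | chess | yellow
  5   | van | blues | tennis | red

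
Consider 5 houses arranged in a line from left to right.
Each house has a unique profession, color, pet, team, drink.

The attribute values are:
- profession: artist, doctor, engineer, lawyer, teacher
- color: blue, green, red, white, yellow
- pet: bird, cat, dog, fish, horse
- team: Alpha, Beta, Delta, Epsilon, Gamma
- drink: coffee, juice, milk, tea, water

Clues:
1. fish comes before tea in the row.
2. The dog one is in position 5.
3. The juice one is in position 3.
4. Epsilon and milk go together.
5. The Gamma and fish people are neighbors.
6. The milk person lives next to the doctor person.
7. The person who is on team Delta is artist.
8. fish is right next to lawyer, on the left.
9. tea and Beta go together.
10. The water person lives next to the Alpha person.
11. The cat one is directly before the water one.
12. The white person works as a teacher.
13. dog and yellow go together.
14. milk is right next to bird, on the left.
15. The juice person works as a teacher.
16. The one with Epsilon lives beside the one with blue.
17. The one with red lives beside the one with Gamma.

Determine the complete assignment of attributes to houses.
Solution:

House | Profession | Color | Pet | Team | Drink
-----------------------------------------------
  1   | engineer | red | cat | Epsilon | milk
  2   | doctor | blue | bird | Gamma | water
  3   | teacher | white | fish | Alpha | juice
  4   | lawyer | green | horse | Beta | tea
  5   | artist | yellow | dog | Delta | coffee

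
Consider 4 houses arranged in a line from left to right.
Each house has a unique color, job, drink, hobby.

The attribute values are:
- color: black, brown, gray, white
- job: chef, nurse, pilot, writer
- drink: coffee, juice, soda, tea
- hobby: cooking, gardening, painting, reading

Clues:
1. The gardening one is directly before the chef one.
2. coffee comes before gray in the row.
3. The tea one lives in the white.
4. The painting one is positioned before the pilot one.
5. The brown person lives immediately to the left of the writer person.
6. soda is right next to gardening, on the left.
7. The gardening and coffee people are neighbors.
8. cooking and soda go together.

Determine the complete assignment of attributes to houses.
Solution:

House | Color | Job | Drink | Hobby
-----------------------------------
  1   | brown | nurse | soda | cooking
  2   | white | writer | tea | gardening
  3   | black | chef | coffee | painting
  4   | gray | pilot | juice | reading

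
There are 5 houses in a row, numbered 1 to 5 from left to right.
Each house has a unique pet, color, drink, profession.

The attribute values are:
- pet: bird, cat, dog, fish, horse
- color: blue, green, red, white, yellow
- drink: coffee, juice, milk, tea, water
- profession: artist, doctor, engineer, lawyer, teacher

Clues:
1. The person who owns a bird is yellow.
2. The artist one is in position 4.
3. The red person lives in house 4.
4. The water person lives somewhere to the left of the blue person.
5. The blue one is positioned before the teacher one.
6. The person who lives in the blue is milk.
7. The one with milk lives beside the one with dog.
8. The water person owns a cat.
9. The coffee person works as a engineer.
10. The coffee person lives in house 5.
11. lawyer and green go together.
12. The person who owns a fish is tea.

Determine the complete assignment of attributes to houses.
Solution:

House | Pet | Color | Drink | Profession
----------------------------------------
  1   | cat | green | water | lawyer
  2   | horse | blue | milk | doctor
  3   | dog | white | juice | teacher
  4   | fish | red | tea | artist
  5   | bird | yellow | coffee | engineer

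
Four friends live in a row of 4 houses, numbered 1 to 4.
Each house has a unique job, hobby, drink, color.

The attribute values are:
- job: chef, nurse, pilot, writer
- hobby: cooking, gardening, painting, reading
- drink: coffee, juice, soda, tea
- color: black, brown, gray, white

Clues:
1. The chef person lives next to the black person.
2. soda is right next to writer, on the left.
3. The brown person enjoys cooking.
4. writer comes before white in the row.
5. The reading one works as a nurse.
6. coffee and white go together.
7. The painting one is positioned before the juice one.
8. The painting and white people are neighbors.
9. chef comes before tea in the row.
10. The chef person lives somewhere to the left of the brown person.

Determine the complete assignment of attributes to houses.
Solution:

House | Job | Hobby | Drink | Color
-----------------------------------
  1   | chef | gardening | soda | gray
  2   | writer | painting | tea | black
  3   | nurse | reading | coffee | white
  4   | pilot | cooking | juice | brown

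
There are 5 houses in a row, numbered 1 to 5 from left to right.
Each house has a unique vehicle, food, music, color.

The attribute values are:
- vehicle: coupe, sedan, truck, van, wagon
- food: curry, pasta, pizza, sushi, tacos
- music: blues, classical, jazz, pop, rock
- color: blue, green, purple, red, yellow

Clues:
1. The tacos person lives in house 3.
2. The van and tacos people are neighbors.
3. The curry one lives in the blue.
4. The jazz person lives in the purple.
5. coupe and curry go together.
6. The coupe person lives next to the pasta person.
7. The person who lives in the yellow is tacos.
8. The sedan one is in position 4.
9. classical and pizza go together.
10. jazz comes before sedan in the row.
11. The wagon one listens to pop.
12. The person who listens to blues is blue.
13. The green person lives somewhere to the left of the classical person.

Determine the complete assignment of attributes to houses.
Solution:

House | Vehicle | Food | Music | Color
--------------------------------------
  1   | coupe | curry | blues | blue
  2   | van | pasta | jazz | purple
  3   | wagon | tacos | pop | yellow
  4   | sedan | sushi | rock | green
  5   | truck | pizza | classical | red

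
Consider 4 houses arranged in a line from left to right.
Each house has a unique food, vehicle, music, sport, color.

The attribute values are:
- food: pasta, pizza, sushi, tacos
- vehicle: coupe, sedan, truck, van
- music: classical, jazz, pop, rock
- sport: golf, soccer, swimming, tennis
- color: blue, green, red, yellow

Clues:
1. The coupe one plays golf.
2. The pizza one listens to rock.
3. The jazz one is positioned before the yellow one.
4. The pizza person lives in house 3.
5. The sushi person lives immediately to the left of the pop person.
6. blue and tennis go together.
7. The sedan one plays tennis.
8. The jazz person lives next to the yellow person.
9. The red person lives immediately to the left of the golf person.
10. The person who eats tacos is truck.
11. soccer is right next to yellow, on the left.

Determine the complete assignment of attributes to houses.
Solution:

House | Food | Vehicle | Music | Sport | Color
----------------------------------------------
  1   | sushi | van | jazz | soccer | red
  2   | pasta | coupe | pop | golf | yellow
  3   | pizza | sedan | rock | tennis | blue
  4   | tacos | truck | classical | swimming | green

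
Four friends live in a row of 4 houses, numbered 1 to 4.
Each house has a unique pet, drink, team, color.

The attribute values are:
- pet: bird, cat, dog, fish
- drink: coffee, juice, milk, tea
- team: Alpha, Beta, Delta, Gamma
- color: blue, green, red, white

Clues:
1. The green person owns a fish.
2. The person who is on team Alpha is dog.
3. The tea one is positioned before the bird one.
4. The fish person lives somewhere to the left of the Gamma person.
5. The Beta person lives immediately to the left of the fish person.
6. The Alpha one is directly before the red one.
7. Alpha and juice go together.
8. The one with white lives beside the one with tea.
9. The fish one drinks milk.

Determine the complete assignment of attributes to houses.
Solution:

House | Pet | Drink | Team | Color
----------------------------------
  1   | dog | juice | Alpha | white
  2   | cat | tea | Beta | red
  3   | fish | milk | Delta | green
  4   | bird | coffee | Gamma | blue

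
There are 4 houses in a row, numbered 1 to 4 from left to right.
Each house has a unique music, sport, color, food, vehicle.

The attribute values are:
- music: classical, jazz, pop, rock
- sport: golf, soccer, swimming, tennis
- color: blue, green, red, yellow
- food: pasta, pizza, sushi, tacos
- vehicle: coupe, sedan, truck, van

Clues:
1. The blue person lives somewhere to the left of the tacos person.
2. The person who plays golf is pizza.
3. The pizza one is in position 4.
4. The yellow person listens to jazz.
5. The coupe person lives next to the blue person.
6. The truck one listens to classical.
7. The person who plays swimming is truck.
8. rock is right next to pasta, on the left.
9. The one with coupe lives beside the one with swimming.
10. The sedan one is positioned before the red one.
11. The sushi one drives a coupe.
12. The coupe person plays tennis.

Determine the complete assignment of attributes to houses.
Solution:

House | Music | Sport | Color | Food | Vehicle
----------------------------------------------
  1   | rock | tennis | green | sushi | coupe
  2   | classical | swimming | blue | pasta | truck
  3   | jazz | soccer | yellow | tacos | sedan
  4   | pop | golf | red | pizza | van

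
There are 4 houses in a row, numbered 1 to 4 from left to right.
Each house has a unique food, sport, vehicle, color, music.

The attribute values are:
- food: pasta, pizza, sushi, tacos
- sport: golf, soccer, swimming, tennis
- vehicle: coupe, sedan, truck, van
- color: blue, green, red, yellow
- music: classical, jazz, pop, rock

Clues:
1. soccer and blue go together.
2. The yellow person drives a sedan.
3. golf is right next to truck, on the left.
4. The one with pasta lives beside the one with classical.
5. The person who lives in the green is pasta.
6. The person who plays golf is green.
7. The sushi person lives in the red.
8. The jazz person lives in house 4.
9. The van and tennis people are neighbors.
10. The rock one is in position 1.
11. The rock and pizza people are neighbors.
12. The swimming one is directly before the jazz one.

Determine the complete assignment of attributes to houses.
Solution:

House | Food | Sport | Vehicle | Color | Music
----------------------------------------------
  1   | pasta | golf | coupe | green | rock
  2   | pizza | soccer | truck | blue | classical
  3   | sushi | swimming | van | red | pop
  4   | tacos | tennis | sedan | yellow | jazz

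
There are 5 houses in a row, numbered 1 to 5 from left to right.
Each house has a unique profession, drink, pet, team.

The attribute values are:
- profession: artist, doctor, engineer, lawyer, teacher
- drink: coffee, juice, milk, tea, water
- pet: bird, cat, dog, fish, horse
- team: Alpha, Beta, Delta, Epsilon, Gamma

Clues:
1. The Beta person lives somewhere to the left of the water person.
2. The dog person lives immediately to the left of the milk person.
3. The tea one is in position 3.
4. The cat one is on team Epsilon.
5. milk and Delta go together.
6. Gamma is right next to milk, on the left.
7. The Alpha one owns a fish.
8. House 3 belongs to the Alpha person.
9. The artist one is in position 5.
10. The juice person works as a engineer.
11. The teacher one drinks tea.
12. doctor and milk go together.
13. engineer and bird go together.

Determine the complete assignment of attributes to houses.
Solution:

House | Profession | Drink | Pet | Team
---------------------------------------
  1   | lawyer | coffee | dog | Gamma
  2   | doctor | milk | horse | Delta
  3   | teacher | tea | fish | Alpha
  4   | engineer | juice | bird | Beta
  5   | artist | water | cat | Epsilon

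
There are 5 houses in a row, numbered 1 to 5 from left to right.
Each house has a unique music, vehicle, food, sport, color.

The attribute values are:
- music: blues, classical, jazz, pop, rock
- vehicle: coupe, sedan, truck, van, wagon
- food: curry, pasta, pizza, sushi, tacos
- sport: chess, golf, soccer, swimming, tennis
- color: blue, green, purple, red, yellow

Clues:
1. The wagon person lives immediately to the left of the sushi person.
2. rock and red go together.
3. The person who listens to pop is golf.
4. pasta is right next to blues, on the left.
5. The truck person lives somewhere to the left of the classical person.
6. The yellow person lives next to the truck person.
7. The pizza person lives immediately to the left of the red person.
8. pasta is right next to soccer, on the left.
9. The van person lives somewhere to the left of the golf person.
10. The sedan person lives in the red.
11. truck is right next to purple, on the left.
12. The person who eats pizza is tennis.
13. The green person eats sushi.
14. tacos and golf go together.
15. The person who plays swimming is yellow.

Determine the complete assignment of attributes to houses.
Solution:

House | Music | Vehicle | Food | Sport | Color
----------------------------------------------
  1   | jazz | wagon | pasta | swimming | yellow
  2   | blues | truck | sushi | soccer | green
  3   | classical | van | pizza | tennis | purple
  4   | rock | sedan | curry | chess | red
  5   | pop | coupe | tacos | golf | blue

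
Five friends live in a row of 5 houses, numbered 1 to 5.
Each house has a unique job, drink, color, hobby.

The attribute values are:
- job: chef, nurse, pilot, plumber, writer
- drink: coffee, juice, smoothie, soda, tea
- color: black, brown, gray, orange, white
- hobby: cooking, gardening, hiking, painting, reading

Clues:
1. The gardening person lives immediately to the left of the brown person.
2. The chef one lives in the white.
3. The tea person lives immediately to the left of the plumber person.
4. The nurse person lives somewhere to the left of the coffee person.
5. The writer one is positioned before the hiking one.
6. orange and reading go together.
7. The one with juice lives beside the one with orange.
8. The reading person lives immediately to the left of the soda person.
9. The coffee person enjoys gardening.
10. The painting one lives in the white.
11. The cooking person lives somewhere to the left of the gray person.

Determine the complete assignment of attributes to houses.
Solution:

House | Job | Drink | Color | Hobby
-----------------------------------
  1   | chef | juice | white | painting
  2   | nurse | tea | orange | reading
  3   | plumber | soda | black | cooking
  4   | writer | coffee | gray | gardening
  5   | pilot | smoothie | brown | hiking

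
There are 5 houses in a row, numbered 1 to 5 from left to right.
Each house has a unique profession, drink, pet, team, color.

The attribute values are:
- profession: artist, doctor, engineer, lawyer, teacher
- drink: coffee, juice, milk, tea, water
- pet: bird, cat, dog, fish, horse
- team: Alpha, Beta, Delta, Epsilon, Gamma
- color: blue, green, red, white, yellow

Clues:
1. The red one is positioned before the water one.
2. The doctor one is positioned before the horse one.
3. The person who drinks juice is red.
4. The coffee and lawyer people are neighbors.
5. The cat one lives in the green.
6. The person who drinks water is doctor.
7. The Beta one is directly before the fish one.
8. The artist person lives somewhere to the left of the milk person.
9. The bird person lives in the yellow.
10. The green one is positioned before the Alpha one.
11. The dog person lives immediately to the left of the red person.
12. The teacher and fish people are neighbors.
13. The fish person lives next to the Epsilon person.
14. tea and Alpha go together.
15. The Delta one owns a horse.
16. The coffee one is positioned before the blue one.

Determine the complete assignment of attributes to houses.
Solution:

House | Profession | Drink | Pet | Team | Color
-----------------------------------------------
  1   | teacher | coffee | dog | Beta | white
  2   | lawyer | juice | fish | Gamma | red
  3   | doctor | water | cat | Epsilon | green
  4   | artist | tea | bird | Alpha | yellow
  5   | engineer | milk | horse | Delta | blue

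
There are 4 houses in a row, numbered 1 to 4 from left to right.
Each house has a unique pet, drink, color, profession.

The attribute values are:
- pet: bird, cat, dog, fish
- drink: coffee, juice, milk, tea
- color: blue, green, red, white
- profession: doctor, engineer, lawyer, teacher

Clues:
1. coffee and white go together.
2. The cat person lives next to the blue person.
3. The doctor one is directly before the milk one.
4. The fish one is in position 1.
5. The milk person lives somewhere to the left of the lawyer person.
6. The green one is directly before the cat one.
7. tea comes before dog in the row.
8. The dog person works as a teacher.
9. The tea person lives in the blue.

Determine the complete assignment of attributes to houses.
Solution:

House | Pet | Drink | Color | Profession
----------------------------------------
  1   | fish | juice | green | doctor
  2   | cat | milk | red | engineer
  3   | bird | tea | blue | lawyer
  4   | dog | coffee | white | teacher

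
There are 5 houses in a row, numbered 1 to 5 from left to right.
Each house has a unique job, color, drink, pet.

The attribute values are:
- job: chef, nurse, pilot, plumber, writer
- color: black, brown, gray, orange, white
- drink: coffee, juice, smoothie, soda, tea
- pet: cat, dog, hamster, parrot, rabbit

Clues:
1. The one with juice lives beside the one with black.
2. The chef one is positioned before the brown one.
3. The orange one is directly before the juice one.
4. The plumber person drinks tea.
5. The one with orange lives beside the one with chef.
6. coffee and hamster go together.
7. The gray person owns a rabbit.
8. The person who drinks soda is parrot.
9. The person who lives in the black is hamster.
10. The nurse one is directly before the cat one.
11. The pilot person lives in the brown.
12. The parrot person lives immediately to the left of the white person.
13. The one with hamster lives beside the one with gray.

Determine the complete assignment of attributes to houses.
Solution:

House | Job | Color | Drink | Pet
---------------------------------
  1   | nurse | orange | soda | parrot
  2   | chef | white | juice | cat
  3   | writer | black | coffee | hamster
  4   | plumber | gray | tea | rabbit
  5   | pilot | brown | smoothie | dog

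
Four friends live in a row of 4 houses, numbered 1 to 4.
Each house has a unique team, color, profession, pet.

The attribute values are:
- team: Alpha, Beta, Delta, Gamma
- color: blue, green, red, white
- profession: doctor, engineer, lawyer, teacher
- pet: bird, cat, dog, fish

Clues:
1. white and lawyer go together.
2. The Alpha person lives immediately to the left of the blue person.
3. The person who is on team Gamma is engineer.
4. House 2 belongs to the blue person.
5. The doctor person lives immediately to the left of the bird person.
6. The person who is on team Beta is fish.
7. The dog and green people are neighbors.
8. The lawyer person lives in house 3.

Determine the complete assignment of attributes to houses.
Solution:

House | Team | Color | Profession | Pet
---------------------------------------
  1   | Alpha | red | doctor | cat
  2   | Gamma | blue | engineer | bird
  3   | Delta | white | lawyer | dog
  4   | Beta | green | teacher | fish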